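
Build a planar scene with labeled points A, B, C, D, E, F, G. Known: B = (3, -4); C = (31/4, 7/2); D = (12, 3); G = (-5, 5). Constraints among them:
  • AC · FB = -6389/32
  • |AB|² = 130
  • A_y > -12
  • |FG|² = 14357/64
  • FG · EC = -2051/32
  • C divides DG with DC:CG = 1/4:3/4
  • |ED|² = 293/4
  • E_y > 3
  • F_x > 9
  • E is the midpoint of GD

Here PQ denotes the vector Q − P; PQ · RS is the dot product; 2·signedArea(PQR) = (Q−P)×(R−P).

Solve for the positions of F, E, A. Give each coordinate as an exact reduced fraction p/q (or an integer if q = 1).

1. E_x = 7/2  [E is the midpoint of GD]
2. E_y = 4  [E is the midpoint of GD]
   → E = (7/2, 4)
3. F_x = 79/8  [line -17/4·x + 1/2·y + 1291/32 = 0 ∩ |FG|² = 14357/64]
4. F_y = 13/4  [line -17/4·x + 1/2·y + 1291/32 = 0 ∩ |FG|² = 14357/64]
   → F = (79/8, 13/4)
5. A_x = -6  [line 55/8·x + 29/4·y + 121 = 0 ∩ |AB|² = 130]
6. A_y = -11  [line 55/8·x + 29/4·y + 121 = 0 ∩ |AB|² = 130]
   → A = (-6, -11)

A = (-6, -11)
E = (7/2, 4)
F = (79/8, 13/4)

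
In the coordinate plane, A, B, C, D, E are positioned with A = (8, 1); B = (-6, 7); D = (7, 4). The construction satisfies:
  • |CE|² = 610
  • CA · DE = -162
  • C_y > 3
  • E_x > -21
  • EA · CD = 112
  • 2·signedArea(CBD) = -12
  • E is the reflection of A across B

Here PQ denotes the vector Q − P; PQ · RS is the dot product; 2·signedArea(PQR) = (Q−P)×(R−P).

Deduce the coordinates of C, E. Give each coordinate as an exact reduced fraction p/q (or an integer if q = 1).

C = (3, 4)
E = (-20, 13)

1. E_x = -20  [E is the reflection of A across B]
2. E_y = 13  [E is the reflection of A across B]
   → E = (-20, 13)
3. C_x = 3  [2·signedArea(CBD) = -12 ∩ CA · DE = -162]
4. C_y = 4  [2·signedArea(CBD) = -12 ∩ CA · DE = -162]
   → C = (3, 4)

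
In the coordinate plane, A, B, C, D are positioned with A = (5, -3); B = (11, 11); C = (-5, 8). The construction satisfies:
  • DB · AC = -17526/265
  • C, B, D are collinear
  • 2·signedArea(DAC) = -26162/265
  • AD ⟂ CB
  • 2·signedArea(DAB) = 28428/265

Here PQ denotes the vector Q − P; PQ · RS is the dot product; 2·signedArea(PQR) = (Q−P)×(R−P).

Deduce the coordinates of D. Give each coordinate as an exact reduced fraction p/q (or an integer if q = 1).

D = (707/265, 2501/265)

1. D_x = 707/265  [C, B, D are collinear ∩ AD ⟂ CB]
2. D_y = 2501/265  [C, B, D are collinear ∩ AD ⟂ CB]
   → D = (707/265, 2501/265)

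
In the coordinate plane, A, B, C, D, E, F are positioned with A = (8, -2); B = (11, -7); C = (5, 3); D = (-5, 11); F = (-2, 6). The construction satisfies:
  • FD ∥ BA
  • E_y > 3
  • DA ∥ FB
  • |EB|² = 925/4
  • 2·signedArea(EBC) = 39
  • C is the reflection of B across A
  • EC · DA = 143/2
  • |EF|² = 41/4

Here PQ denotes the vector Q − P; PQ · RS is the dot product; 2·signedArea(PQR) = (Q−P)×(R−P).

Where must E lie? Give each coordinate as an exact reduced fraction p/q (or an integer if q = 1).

E = (1/2, 4)

1. E_x = 1/2  [2·signedArea(EBC) = 39 ∩ EC · DA = 143/2]
2. E_y = 4  [2·signedArea(EBC) = 39 ∩ EC · DA = 143/2]
   → E = (1/2, 4)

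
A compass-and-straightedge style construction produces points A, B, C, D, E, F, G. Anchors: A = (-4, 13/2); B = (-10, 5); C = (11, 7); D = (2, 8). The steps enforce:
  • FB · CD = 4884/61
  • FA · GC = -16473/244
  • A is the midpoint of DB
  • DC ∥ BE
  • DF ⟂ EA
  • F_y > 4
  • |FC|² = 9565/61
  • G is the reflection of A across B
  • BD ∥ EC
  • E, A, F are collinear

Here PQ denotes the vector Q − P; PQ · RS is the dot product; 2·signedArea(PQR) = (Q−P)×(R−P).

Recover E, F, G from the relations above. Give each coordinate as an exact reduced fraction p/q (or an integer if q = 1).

1. E_x = -1  [BD ∥ EC ∩ DC ∥ BE]
2. E_y = 4  [BD ∥ EC ∩ DC ∥ BE]
   → E = (-1, 4)
3. F_x = -73/61  [E, A, F are collinear ∩ DF ⟂ EA]
4. F_y = 254/61  [E, A, F are collinear ∩ DF ⟂ EA]
   → F = (-73/61, 254/61)
5. G_x = -16  [G is the reflection of A across B]
6. G_y = 7/2  [G is the reflection of A across B]
   → G = (-16, 7/2)

E = (-1, 4)
F = (-73/61, 254/61)
G = (-16, 7/2)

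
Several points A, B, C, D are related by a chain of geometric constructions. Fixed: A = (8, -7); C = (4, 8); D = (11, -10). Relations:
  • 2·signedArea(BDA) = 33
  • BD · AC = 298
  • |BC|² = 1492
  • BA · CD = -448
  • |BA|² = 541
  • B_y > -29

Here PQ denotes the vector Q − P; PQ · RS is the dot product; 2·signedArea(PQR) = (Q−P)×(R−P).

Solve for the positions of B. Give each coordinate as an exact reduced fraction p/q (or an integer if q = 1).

B = (18, -28)

1. B_x = 18  [BD · AC = 298 ∩ BA · CD = -448]
2. B_y = -28  [BD · AC = 298 ∩ BA · CD = -448]
   → B = (18, -28)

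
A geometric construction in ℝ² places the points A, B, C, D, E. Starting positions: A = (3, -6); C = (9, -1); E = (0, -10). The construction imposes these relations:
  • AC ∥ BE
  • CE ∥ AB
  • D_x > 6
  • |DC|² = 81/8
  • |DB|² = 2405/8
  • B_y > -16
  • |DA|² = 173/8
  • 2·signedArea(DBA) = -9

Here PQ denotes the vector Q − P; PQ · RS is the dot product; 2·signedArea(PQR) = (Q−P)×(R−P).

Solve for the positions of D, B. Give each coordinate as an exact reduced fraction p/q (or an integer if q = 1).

B = (-6, -15)
D = (27/4, -13/4)

1. B_x = -6  [AC ∥ BE ∩ CE ∥ AB]
2. B_y = -15  [AC ∥ BE ∩ CE ∥ AB]
   → B = (-6, -15)
3. D_x = 27/4  [line -9·x + 9·y + 90 = 0 ∩ |DA|² = 173/8]
4. D_y = -13/4  [line -9·x + 9·y + 90 = 0 ∩ |DA|² = 173/8]
   → D = (27/4, -13/4)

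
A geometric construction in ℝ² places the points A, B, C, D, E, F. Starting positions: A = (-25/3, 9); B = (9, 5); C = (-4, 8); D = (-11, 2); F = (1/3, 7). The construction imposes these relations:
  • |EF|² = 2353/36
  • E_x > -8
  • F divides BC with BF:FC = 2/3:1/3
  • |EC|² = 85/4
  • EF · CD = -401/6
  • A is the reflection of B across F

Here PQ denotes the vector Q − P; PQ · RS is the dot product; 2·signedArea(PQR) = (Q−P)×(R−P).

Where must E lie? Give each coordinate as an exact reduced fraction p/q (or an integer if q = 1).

E = (-15/2, 5)

1. E_x = -15/2  [line 7·x + 6·y + 45/2 = 0 ∩ |EC|² = 85/4]
2. E_y = 5  [line 7·x + 6·y + 45/2 = 0 ∩ |EC|² = 85/4]
   → E = (-15/2, 5)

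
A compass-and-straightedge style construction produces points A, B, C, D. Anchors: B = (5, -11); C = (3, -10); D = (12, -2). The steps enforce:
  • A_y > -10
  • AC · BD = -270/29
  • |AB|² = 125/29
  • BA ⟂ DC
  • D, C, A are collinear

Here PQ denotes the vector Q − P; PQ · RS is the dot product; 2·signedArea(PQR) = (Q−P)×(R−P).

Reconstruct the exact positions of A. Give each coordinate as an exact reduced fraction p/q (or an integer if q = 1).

A = (105/29, -274/29)

1. A_x = 105/29  [D, C, A are collinear ∩ BA ⟂ DC]
2. A_y = -274/29  [D, C, A are collinear ∩ BA ⟂ DC]
   → A = (105/29, -274/29)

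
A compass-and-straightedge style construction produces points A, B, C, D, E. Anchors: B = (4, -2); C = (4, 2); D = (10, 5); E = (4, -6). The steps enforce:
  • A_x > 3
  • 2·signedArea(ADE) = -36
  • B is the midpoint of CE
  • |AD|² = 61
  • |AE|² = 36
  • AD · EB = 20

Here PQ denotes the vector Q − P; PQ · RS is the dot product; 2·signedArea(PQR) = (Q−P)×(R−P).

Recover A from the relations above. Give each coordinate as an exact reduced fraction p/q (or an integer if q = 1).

1. A_x = 4  [2·signedArea(ADE) = -36 ∩ AD · EB = 20]
2. A_y = 0  [2·signedArea(ADE) = -36 ∩ AD · EB = 20]
   → A = (4, 0)

A = (4, 0)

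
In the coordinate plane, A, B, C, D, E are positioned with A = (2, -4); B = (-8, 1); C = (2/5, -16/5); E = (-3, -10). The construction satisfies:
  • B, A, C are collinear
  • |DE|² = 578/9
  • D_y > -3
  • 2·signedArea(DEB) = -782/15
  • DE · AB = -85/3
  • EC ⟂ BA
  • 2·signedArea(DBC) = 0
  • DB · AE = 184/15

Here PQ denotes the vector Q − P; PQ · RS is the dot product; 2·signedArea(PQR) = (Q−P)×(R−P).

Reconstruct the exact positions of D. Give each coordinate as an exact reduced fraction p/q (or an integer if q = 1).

1. D_x = -28/15  [2·signedArea(DBC) = 0 ∩ DB · AE = 184/15]
2. D_y = -31/15  [2·signedArea(DBC) = 0 ∩ DB · AE = 184/15]
   → D = (-28/15, -31/15)

D = (-28/15, -31/15)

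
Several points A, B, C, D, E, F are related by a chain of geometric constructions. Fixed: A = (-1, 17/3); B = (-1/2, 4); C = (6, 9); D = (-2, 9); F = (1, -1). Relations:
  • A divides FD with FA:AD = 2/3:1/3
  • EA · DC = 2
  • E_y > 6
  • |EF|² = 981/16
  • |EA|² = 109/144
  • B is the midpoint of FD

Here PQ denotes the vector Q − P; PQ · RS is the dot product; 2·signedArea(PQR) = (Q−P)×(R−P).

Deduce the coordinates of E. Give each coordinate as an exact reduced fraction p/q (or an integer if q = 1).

1. E_x = -5/4  [EA · DC = 2]
2. E_y = 13/2  [|EF|² = 981/16]
   → E = (-5/4, 13/2)

E = (-5/4, 13/2)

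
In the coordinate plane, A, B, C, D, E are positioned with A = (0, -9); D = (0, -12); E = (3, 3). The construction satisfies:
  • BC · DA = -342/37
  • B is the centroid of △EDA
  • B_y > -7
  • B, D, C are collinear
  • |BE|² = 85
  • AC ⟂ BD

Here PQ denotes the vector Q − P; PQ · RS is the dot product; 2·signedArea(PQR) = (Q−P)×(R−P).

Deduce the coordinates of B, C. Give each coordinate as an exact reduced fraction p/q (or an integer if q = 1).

1. B_x = 1  [B is the centroid of △EDA]
2. B_y = -6  [B is the centroid of △EDA]
   → B = (1, -6)
3. C_x = 18/37  [B, D, C are collinear ∩ AC ⟂ BD]
4. C_y = -336/37  [B, D, C are collinear ∩ AC ⟂ BD]
   → C = (18/37, -336/37)

B = (1, -6)
C = (18/37, -336/37)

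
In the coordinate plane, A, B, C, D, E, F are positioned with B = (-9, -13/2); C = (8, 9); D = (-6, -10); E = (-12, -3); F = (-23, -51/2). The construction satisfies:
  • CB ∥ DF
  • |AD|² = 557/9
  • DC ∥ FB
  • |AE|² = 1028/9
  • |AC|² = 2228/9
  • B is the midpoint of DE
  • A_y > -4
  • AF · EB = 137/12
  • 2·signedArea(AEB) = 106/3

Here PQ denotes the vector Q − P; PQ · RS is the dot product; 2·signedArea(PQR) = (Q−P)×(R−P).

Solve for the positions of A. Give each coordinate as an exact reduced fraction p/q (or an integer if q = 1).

1. A_x = -4/3  [AF · EB = 137/12 ∩ 2·signedArea(AEB) = 106/3]
2. A_y = -11/3  [AF · EB = 137/12 ∩ 2·signedArea(AEB) = 106/3]
   → A = (-4/3, -11/3)

A = (-4/3, -11/3)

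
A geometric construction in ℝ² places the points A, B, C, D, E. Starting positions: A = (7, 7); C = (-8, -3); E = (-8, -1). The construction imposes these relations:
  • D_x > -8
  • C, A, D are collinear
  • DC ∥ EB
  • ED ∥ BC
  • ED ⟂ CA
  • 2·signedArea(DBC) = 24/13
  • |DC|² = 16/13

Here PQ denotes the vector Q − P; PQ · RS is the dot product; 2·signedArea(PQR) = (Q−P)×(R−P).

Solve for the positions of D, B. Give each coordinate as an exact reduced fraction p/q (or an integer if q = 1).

B = (-116/13, -21/13)
D = (-92/13, -31/13)

1. D_x = -92/13  [C, A, D are collinear ∩ ED ⟂ CA]
2. D_y = -31/13  [C, A, D are collinear ∩ ED ⟂ CA]
   → D = (-92/13, -31/13)
3. B_x = -116/13  [ED ∥ BC ∩ DC ∥ EB]
4. B_y = -21/13  [ED ∥ BC ∩ DC ∥ EB]
   → B = (-116/13, -21/13)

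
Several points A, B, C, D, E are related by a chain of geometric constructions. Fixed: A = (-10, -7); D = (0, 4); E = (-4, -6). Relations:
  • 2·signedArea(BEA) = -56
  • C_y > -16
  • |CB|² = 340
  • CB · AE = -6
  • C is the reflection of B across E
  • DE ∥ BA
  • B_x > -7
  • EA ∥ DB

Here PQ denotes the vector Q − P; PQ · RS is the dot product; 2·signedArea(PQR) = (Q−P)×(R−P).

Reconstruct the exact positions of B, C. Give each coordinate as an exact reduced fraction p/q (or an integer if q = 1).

1. B_x = -6  [DE ∥ BA ∩ EA ∥ DB]
2. B_y = 3  [DE ∥ BA ∩ EA ∥ DB]
   → B = (-6, 3)
3. C_x = -2  [C is the reflection of B across E]
4. C_y = -15  [C is the reflection of B across E]
   → C = (-2, -15)

B = (-6, 3)
C = (-2, -15)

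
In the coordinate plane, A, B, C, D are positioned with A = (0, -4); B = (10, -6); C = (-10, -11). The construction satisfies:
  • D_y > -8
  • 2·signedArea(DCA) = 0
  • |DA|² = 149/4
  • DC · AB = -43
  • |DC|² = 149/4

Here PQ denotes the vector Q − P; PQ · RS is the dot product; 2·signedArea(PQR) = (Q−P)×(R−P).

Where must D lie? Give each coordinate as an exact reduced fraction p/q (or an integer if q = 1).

D = (-5, -15/2)

1. D_x = -5  [2·signedArea(DCA) = 0 ∩ DC · AB = -43]
2. D_y = -15/2  [2·signedArea(DCA) = 0 ∩ DC · AB = -43]
   → D = (-5, -15/2)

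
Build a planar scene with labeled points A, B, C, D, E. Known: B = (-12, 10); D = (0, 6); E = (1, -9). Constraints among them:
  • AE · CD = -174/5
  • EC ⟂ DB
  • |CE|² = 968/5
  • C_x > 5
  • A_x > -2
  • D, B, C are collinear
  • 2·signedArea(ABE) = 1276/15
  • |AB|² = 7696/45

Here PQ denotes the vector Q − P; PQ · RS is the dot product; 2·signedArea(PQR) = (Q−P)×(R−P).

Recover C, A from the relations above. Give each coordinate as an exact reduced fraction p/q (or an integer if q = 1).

A = (-28/15, 26/15)
C = (27/5, 21/5)

1. C_x = 27/5  [D, B, C are collinear ∩ EC ⟂ DB]
2. C_y = 21/5  [D, B, C are collinear ∩ EC ⟂ DB]
   → C = (27/5, 21/5)
3. A_x = -28/15  [AE · CD = -174/5 ∩ 2·signedArea(ABE) = 1276/15]
4. A_y = 26/15  [AE · CD = -174/5 ∩ 2·signedArea(ABE) = 1276/15]
   → A = (-28/15, 26/15)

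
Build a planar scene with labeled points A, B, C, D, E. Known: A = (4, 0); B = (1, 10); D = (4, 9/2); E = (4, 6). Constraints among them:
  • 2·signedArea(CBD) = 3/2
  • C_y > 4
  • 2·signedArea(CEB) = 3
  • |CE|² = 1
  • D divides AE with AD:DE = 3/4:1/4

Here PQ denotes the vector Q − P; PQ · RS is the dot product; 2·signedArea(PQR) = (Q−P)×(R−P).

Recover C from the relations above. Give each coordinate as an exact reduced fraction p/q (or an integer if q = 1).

1. C_x = 4  [2·signedArea(CEB) = 3 ∩ 2·signedArea(CBD) = 3/2]
2. C_y = 5  [2·signedArea(CEB) = 3 ∩ 2·signedArea(CBD) = 3/2]
   → C = (4, 5)

C = (4, 5)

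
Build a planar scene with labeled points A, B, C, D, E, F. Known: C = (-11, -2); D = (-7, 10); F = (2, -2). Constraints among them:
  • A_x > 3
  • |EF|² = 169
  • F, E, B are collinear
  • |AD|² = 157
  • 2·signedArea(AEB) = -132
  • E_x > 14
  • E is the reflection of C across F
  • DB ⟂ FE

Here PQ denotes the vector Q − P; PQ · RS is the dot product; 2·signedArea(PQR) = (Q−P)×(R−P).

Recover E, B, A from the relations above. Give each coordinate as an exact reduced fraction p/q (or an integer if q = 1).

A = (4, 4)
B = (-7, -2)
E = (15, -2)

1. E_x = 15  [E is the reflection of C across F]
2. E_y = -2  [E is the reflection of C across F]
   → E = (15, -2)
3. B_x = -7  [F, E, B are collinear ∩ DB ⟂ FE]
4. B_y = -2  [F, E, B are collinear ∩ DB ⟂ FE]
   → B = (-7, -2)
5. A_y = 4  [2·signedArea(AEB) = -132]
6. A_x = 4  [|AD|² = 157]
   → A = (4, 4)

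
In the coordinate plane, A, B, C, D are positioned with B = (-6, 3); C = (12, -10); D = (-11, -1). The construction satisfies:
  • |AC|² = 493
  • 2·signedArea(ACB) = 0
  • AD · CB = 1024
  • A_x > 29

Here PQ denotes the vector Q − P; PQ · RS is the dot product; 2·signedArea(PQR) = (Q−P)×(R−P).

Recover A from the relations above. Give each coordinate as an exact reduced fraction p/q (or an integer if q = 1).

A = (30, -23)

1. A_x = 30  [2·signedArea(ACB) = 0 ∩ AD · CB = 1024]
2. A_y = -23  [2·signedArea(ACB) = 0 ∩ AD · CB = 1024]
   → A = (30, -23)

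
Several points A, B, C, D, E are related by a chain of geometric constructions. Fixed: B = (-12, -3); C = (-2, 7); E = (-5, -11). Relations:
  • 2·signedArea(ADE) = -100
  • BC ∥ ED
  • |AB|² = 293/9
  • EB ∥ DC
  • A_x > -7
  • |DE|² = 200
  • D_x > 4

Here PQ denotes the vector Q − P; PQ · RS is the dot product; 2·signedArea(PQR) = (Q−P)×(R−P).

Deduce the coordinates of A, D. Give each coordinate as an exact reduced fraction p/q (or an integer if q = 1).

1. D_x = 5  [EB ∥ DC ∩ BC ∥ ED]
2. D_y = -1  [EB ∥ DC ∩ BC ∥ ED]
   → D = (5, -1)
3. A_x = -19/3  [line 10·x + -10·y + 40 = 0 ∩ |AB|² = 293/9]
4. A_y = -7/3  [line 10·x + -10·y + 40 = 0 ∩ |AB|² = 293/9]
   → A = (-19/3, -7/3)

A = (-19/3, -7/3)
D = (5, -1)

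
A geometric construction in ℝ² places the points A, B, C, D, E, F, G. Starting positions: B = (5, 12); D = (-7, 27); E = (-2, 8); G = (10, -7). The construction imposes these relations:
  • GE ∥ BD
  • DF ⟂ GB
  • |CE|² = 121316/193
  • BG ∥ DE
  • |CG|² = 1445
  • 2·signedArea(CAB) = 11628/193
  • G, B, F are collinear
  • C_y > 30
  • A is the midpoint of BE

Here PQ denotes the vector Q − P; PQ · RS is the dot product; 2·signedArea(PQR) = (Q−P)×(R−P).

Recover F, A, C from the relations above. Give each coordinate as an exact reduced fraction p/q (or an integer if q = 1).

1. F_x = 205/386  [G, B, F are collinear ∩ DF ⟂ GB]
2. F_y = 11187/386  [G, B, F are collinear ∩ DF ⟂ GB]
   → F = (205/386, 11187/386)
3. A_x = 3/2  [A is the midpoint of BE]
4. A_y = 10  [A is the midpoint of BE]
   → A = (3/2, 10)
5. C_x = 1556/193  [line -2·x + 7/2·y + -17804/193 = 0 ∩ |CE|² = 121316/193]
6. C_y = 5976/193  [line -2·x + 7/2·y + -17804/193 = 0 ∩ |CE|² = 121316/193]
   → C = (1556/193, 5976/193)

A = (3/2, 10)
C = (1556/193, 5976/193)
F = (205/386, 11187/386)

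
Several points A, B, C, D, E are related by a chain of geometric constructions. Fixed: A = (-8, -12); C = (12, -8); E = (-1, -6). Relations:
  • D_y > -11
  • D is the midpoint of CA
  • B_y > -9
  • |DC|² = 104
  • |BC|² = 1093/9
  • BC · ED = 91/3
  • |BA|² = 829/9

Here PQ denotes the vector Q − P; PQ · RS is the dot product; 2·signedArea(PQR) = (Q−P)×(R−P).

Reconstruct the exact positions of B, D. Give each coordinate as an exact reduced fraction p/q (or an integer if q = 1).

B = (1, -26/3)
D = (2, -10)

1. D_x = 2  [D is the midpoint of CA]
2. D_y = -10  [D is the midpoint of CA]
   → D = (2, -10)
3. B_x = 1  [line -3·x + 4·y + 113/3 = 0 ∩ |BA|² = 829/9]
4. B_y = -26/3  [line -3·x + 4·y + 113/3 = 0 ∩ |BA|² = 829/9]
   → B = (1, -26/3)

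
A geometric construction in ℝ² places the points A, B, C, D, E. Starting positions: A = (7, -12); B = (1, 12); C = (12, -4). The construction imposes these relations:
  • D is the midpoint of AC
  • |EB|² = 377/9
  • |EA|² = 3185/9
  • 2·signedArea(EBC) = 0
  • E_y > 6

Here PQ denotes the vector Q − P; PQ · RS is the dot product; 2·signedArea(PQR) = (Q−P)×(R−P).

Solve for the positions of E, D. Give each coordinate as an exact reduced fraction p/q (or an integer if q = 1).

1. E_x = 14/3  [line 16·x + 11·y + -148 = 0 ∩ |EA|² = 3185/9]
2. E_y = 20/3  [line 16·x + 11·y + -148 = 0 ∩ |EA|² = 3185/9]
   → E = (14/3, 20/3)
3. D_x = 19/2  [D is the midpoint of AC]
4. D_y = -8  [D is the midpoint of AC]
   → D = (19/2, -8)

D = (19/2, -8)
E = (14/3, 20/3)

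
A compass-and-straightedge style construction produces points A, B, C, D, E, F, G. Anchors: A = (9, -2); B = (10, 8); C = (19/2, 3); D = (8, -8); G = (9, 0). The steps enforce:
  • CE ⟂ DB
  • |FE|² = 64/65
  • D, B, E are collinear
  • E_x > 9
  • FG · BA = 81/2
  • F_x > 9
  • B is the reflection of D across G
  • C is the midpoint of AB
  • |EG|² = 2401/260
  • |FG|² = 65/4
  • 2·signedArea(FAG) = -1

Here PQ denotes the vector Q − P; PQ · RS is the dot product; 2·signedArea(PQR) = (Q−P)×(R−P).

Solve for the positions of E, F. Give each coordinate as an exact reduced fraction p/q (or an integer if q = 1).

1. E_x = 1219/130  [D, B, E are collinear ∩ CE ⟂ DB]
2. E_y = 196/65  [D, B, E are collinear ∩ CE ⟂ DB]
   → E = (1219/130, 196/65)
3. F_x = 19/2  [2·signedArea(FAG) = -1 ∩ FG · BA = 81/2]
4. F_y = 4  [2·signedArea(FAG) = -1 ∩ FG · BA = 81/2]
   → F = (19/2, 4)

E = (1219/130, 196/65)
F = (19/2, 4)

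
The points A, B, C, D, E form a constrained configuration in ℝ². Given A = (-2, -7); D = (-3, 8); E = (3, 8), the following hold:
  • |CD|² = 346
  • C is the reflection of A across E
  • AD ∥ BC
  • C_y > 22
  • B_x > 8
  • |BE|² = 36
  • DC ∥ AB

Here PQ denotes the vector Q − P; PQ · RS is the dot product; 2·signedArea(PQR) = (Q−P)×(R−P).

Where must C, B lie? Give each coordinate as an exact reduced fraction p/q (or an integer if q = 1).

B = (9, 8)
C = (8, 23)

1. C_x = 8  [C is the reflection of A across E]
2. C_y = 23  [C is the reflection of A across E]
   → C = (8, 23)
3. B_x = 9  [AD ∥ BC ∩ DC ∥ AB]
4. B_y = 8  [AD ∥ BC ∩ DC ∥ AB]
   → B = (9, 8)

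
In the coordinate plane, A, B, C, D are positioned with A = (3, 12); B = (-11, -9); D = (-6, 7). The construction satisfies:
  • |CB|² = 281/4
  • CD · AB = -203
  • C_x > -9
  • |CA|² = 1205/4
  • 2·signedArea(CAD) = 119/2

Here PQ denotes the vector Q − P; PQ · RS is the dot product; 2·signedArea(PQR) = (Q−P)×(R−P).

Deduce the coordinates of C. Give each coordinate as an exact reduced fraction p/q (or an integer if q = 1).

1. C_x = -17/2  [2·signedArea(CAD) = 119/2 ∩ CD · AB = -203]
2. C_y = -1  [2·signedArea(CAD) = 119/2 ∩ CD · AB = -203]
   → C = (-17/2, -1)

C = (-17/2, -1)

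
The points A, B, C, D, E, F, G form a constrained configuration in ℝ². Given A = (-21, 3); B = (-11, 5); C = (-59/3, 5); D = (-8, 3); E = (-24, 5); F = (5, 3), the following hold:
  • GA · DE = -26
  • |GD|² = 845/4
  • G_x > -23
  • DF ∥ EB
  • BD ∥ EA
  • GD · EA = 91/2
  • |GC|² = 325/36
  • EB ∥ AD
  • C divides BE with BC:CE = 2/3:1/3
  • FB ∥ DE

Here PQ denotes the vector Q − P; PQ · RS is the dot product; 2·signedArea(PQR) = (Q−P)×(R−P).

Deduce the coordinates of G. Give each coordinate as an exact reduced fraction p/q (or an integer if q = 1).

1. G_x = -45/2  [GA · DE = -26 ∩ GD · EA = 91/2]
2. G_y = 4  [GA · DE = -26 ∩ GD · EA = 91/2]
   → G = (-45/2, 4)

G = (-45/2, 4)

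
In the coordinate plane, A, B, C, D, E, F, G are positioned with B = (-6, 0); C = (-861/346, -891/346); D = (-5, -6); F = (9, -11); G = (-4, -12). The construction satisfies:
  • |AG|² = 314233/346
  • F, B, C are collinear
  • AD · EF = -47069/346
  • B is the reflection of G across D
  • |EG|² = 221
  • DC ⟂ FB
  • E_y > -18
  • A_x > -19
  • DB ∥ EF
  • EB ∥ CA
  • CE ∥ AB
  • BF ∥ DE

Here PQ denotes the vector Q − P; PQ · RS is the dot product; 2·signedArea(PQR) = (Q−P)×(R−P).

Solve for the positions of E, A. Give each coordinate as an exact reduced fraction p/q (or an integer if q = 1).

A = (-6397/346, 4991/346)
E = (10, -17)

1. E_x = 10  [DB ∥ EF ∩ BF ∥ DE]
2. E_y = -17  [DB ∥ EF ∩ BF ∥ DE]
   → E = (10, -17)
3. A_x = -6397/346  [CE ∥ AB ∩ EB ∥ CA]
4. A_y = 4991/346  [CE ∥ AB ∩ EB ∥ CA]
   → A = (-6397/346, 4991/346)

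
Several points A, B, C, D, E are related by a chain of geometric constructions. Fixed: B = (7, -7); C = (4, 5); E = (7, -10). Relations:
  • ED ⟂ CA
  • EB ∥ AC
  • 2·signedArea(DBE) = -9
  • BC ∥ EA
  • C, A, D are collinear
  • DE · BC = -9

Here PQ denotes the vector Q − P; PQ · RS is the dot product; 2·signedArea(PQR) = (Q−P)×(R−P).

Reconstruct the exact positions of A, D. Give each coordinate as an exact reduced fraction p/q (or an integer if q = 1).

1. A_x = 4  [EB ∥ AC ∩ BC ∥ EA]
2. A_y = 2  [EB ∥ AC ∩ BC ∥ EA]
   → A = (4, 2)
3. D_x = 4  [C, A, D are collinear ∩ ED ⟂ CA]
4. D_y = -10  [C, A, D are collinear ∩ ED ⟂ CA]
   → D = (4, -10)

A = (4, 2)
D = (4, -10)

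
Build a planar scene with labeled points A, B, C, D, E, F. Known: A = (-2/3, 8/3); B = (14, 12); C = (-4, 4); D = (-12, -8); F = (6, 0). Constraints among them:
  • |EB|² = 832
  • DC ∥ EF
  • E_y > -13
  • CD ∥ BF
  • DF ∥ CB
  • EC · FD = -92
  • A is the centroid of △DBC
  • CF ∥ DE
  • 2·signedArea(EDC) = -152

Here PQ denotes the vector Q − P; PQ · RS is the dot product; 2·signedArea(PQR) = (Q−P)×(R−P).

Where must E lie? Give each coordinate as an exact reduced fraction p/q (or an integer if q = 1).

E = (-2, -12)

1. E_x = -2  [DC ∥ EF ∩ CF ∥ DE]
2. E_y = -12  [DC ∥ EF ∩ CF ∥ DE]
   → E = (-2, -12)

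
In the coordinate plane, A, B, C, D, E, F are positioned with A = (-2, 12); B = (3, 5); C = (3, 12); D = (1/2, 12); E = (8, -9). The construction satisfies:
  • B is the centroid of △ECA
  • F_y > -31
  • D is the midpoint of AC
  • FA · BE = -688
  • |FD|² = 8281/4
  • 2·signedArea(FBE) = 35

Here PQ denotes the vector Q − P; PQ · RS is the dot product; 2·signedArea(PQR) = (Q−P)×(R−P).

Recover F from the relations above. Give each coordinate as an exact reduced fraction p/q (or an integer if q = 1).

F = (18, -30)

1. F_x = 18  [FA · BE = -688 ∩ 2·signedArea(FBE) = 35]
2. F_y = -30  [FA · BE = -688 ∩ 2·signedArea(FBE) = 35]
   → F = (18, -30)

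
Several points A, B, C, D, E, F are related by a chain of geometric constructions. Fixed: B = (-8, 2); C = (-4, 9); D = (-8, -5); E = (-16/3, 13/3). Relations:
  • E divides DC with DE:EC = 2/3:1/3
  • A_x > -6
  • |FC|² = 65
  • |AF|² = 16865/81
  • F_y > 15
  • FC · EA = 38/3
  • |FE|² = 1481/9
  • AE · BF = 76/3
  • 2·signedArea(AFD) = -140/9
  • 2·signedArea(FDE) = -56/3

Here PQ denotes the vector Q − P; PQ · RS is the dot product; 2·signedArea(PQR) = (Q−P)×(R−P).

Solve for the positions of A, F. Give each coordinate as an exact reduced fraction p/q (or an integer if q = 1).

A = (-52/9, 25/9)
F = (0, 16)

1. F_x = 0  [line -28/3·x + 8/3·y + -128/3 = 0 ∩ |FC|² = 65]
2. F_y = 16  [line -28/3·x + 8/3·y + -128/3 = 0 ∩ |FC|² = 65]
   → F = (0, 16)
3. A_x = -52/9  [2·signedArea(AFD) = -140/9 ∩ FC · EA = 38/3]
4. A_y = 25/9  [2·signedArea(AFD) = -140/9 ∩ FC · EA = 38/3]
   → A = (-52/9, 25/9)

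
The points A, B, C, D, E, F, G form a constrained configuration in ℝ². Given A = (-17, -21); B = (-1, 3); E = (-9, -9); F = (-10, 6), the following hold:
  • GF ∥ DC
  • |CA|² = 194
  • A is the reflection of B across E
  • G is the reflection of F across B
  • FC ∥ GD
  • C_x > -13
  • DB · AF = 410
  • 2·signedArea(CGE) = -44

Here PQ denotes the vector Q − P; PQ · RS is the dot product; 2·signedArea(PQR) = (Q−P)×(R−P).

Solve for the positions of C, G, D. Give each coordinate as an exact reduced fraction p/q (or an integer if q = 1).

C = (-12, -8)
D = (6, -14)
G = (8, 0)

1. G_x = 8  [G is the reflection of F across B]
2. G_y = 0  [G is the reflection of F across B]
   → G = (8, 0)
3. C_x = -12  [line 9·x + -17·y + -28 = 0 ∩ |CA|² = 194]
4. C_y = -8  [line 9·x + -17·y + -28 = 0 ∩ |CA|² = 194]
   → C = (-12, -8)
5. D_x = 6  [GF ∥ DC ∩ FC ∥ GD]
6. D_y = -14  [GF ∥ DC ∩ FC ∥ GD]
   → D = (6, -14)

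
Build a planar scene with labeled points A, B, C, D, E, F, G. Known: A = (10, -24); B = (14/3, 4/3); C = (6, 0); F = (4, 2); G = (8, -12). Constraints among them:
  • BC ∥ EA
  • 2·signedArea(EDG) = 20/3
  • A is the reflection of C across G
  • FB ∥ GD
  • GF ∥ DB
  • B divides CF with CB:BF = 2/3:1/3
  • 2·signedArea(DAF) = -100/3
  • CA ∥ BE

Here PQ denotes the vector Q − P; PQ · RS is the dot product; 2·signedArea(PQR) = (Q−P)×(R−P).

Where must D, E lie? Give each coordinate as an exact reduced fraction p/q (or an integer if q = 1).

1. D_x = 26/3  [GF ∥ DB ∩ FB ∥ GD]
2. D_y = -38/3  [GF ∥ DB ∩ FB ∥ GD]
   → D = (26/3, -38/3)
3. E_x = 26/3  [BC ∥ EA ∩ CA ∥ BE]
4. E_y = -68/3  [BC ∥ EA ∩ CA ∥ BE]
   → E = (26/3, -68/3)

D = (26/3, -38/3)
E = (26/3, -68/3)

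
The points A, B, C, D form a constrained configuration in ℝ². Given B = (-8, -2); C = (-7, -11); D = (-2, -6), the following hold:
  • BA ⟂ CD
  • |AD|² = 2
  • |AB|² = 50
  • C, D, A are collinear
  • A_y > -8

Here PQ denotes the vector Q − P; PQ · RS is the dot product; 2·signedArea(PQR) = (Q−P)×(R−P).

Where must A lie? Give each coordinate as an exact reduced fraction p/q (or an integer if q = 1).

1. A_x = -3  [C, D, A are collinear ∩ BA ⟂ CD]
2. A_y = -7  [C, D, A are collinear ∩ BA ⟂ CD]
   → A = (-3, -7)

A = (-3, -7)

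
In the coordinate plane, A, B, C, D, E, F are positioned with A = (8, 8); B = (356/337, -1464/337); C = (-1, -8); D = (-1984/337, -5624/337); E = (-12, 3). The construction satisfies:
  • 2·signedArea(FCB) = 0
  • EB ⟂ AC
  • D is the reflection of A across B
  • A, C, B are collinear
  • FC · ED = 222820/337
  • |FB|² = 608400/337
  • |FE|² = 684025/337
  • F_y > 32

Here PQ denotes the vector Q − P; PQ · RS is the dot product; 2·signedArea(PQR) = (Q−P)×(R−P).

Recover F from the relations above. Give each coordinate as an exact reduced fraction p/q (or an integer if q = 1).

1. F_x = 7376/337  [2·signedArea(FCB) = 0 ∩ FC · ED = 222820/337]
2. F_y = 11016/337  [2·signedArea(FCB) = 0 ∩ FC · ED = 222820/337]
   → F = (7376/337, 11016/337)

F = (7376/337, 11016/337)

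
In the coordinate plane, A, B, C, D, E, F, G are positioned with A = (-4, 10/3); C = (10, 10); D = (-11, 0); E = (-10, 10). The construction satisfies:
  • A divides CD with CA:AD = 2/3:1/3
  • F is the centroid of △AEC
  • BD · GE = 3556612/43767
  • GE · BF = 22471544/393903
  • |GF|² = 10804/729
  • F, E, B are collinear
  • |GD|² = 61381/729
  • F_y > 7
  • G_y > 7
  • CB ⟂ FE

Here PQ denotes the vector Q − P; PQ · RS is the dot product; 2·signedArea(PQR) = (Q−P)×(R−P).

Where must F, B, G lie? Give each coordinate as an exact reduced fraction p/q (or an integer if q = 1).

B = (14210/1621, 8410/1621)
F = (-4/3, 70/9)
G = (-46/9, 190/27)

1. F_x = -4/3  [F is the centroid of △AEC]
2. F_y = 70/9  [F is the centroid of △AEC]
   → F = (-4/3, 70/9)
3. B_x = 14210/1621  [F, E, B are collinear ∩ CB ⟂ FE]
4. B_y = 8410/1621  [F, E, B are collinear ∩ CB ⟂ FE]
   → B = (14210/1621, 8410/1621)
5. G_x = -46/9  [GE · BF = 22471544/393903 ∩ BD · GE = 3556612/43767]
6. G_y = 190/27  [GE · BF = 22471544/393903 ∩ BD · GE = 3556612/43767]
   → G = (-46/9, 190/27)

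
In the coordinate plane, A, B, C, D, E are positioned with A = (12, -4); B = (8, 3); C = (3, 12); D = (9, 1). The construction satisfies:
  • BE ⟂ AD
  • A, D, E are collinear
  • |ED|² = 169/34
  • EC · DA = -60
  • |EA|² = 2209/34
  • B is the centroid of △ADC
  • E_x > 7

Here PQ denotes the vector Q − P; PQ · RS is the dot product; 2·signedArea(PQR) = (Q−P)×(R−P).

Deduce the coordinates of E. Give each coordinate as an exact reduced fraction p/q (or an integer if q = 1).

E = (267/34, 99/34)

1. E_x = 267/34  [A, D, E are collinear ∩ BE ⟂ AD]
2. E_y = 99/34  [A, D, E are collinear ∩ BE ⟂ AD]
   → E = (267/34, 99/34)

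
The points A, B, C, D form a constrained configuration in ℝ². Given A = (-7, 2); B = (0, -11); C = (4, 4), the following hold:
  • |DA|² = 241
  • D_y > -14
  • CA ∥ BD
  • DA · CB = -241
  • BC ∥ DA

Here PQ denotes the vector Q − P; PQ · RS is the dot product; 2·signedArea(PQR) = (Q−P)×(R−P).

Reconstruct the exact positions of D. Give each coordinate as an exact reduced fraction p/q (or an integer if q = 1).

D = (-11, -13)

1. D_x = -11  [BC ∥ DA ∩ CA ∥ BD]
2. D_y = -13  [BC ∥ DA ∩ CA ∥ BD]
   → D = (-11, -13)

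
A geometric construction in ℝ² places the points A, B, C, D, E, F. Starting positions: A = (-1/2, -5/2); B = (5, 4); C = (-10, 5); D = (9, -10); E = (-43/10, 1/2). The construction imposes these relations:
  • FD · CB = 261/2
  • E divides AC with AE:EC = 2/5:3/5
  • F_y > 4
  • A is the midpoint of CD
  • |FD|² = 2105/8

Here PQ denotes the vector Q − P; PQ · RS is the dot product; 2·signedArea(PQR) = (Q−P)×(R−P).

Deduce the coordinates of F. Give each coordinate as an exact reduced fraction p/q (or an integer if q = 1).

F = (5/4, 17/4)

1. F_x = 5/4  [line -15·x + 1·y + 29/2 = 0 ∩ |FD|² = 2105/8]
2. F_y = 17/4  [line -15·x + 1·y + 29/2 = 0 ∩ |FD|² = 2105/8]
   → F = (5/4, 17/4)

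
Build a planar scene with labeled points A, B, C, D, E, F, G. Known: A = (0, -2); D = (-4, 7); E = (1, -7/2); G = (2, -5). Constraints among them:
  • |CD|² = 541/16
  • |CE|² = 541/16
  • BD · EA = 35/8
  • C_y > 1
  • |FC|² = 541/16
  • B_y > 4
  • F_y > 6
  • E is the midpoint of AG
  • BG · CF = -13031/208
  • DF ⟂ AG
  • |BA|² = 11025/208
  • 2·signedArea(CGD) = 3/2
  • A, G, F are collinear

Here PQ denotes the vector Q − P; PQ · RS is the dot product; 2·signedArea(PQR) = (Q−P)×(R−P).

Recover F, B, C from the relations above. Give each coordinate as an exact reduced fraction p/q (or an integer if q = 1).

1. F_x = -70/13  [A, G, F are collinear ∩ DF ⟂ AG]
2. F_y = 79/13  [A, G, F are collinear ∩ DF ⟂ AG]
   → F = (-70/13, 79/13)
3. B_x = -105/26  [line 1·x + -3/2·y + 81/8 = 0 ∩ |BA|² = 11025/208]
4. B_y = 211/52  [line 1·x + -3/2·y + 81/8 = 0 ∩ |BA|² = 11025/208]
   → B = (-105/26, 211/52)
5. C_x = -3/2  [BG · CF = -13031/208 ∩ 2·signedArea(CGD) = 3/2]
6. C_y = 7/4  [BG · CF = -13031/208 ∩ 2·signedArea(CGD) = 3/2]
   → C = (-3/2, 7/4)

B = (-105/26, 211/52)
C = (-3/2, 7/4)
F = (-70/13, 79/13)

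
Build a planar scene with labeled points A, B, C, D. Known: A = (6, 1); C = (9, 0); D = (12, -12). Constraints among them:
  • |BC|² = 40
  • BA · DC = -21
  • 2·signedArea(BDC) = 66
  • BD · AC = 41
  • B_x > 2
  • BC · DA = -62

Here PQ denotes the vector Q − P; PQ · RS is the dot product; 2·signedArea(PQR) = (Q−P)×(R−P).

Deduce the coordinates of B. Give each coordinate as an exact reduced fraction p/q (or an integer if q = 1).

1. B_x = 3  [2·signedArea(BDC) = 66 ∩ BC · DA = -62]
2. B_y = 2  [2·signedArea(BDC) = 66 ∩ BC · DA = -62]
   → B = (3, 2)

B = (3, 2)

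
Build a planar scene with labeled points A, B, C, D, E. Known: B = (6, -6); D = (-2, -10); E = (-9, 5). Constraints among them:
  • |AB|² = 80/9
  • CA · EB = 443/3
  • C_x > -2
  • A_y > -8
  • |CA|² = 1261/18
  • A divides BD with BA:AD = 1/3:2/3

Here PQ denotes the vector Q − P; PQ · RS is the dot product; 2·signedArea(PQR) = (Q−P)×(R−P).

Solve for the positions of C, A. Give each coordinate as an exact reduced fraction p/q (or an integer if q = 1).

1. A_x = 10/3  [A divides BD with BA:AD = 1/3:2/3]
2. A_y = -22/3  [A divides BD with BA:AD = 1/3:2/3]
   → A = (10/3, -22/3)
3. C_x = -3/2  [line -15·x + 11·y + -17 = 0 ∩ |CA|² = 1261/18]
4. C_y = -1/2  [line -15·x + 11·y + -17 = 0 ∩ |CA|² = 1261/18]
   → C = (-3/2, -1/2)

A = (10/3, -22/3)
C = (-3/2, -1/2)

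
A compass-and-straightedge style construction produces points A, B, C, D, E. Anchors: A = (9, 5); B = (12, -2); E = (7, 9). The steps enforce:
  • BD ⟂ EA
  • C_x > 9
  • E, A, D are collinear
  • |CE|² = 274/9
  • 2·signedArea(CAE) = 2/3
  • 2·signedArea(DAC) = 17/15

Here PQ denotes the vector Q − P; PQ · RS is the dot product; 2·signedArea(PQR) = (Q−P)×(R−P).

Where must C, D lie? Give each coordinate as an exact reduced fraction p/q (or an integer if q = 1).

C = (28/3, 4)
D = (62/5, -9/5)

1. C_x = 28/3  [line -4·x + -2·y + 136/3 = 0 ∩ |CE|² = 274/9]
2. C_y = 4  [line -4·x + -2·y + 136/3 = 0 ∩ |CE|² = 274/9]
   → C = (28/3, 4)
3. D_x = 62/5  [E, A, D are collinear ∩ BD ⟂ EA]
4. D_y = -9/5  [E, A, D are collinear ∩ BD ⟂ EA]
   → D = (62/5, -9/5)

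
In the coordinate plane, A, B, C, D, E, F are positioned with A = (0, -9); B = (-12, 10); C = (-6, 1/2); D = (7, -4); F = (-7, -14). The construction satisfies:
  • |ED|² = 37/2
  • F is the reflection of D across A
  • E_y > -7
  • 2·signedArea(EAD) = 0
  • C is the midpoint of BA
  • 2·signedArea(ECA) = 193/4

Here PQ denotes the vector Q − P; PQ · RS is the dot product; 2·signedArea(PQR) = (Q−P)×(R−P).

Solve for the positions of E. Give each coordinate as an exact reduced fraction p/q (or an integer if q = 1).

E = (7/2, -13/2)

1. E_x = 7/2  [2·signedArea(EAD) = 0 ∩ 2·signedArea(ECA) = 193/4]
2. E_y = -13/2  [2·signedArea(EAD) = 0 ∩ 2·signedArea(ECA) = 193/4]
   → E = (7/2, -13/2)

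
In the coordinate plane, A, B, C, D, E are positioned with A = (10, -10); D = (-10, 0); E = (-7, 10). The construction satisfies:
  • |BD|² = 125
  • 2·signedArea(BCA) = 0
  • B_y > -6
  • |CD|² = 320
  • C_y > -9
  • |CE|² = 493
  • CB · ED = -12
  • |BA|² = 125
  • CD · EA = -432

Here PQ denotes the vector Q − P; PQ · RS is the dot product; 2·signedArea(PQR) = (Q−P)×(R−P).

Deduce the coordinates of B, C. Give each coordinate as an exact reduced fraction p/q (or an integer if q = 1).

B = (0, -5)
C = (6, -8)

1. C_x = 6  [line -17·x + 20·y + 262 = 0 ∩ |CD|² = 320]
2. C_y = -8  [line -17·x + 20·y + 262 = 0 ∩ |CD|² = 320]
   → C = (6, -8)
3. B_x = 0  [2·signedArea(BCA) = 0 ∩ CB · ED = -12]
4. B_y = -5  [2·signedArea(BCA) = 0 ∩ CB · ED = -12]
   → B = (0, -5)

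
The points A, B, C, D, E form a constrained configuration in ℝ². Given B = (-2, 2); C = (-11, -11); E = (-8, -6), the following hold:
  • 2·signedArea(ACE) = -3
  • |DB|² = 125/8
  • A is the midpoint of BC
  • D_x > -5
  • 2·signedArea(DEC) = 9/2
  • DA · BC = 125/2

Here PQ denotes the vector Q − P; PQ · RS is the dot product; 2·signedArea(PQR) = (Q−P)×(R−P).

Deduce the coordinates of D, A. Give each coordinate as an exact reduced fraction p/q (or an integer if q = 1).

A = (-13/2, -9/2)
D = (-17/4, -5/4)

1. A_x = -13/2  [A is the midpoint of BC]
2. A_y = -9/2  [A is the midpoint of BC]
   → A = (-13/2, -9/2)
3. D_x = -17/4  [2·signedArea(DEC) = 9/2 ∩ DA · BC = 125/2]
4. D_y = -5/4  [2·signedArea(DEC) = 9/2 ∩ DA · BC = 125/2]
   → D = (-17/4, -5/4)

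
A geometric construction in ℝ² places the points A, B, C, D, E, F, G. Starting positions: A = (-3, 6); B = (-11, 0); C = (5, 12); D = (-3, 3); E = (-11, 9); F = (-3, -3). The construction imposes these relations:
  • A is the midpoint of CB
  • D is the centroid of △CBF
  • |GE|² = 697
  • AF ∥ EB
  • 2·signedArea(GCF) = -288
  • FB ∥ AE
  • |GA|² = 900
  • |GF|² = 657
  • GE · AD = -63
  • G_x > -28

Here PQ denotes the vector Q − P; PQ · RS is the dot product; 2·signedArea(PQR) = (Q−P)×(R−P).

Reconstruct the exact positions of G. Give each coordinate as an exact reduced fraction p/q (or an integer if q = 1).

1. G_x = -27  [2·signedArea(GCF) = -288 ∩ GE · AD = -63]
2. G_y = -12  [2·signedArea(GCF) = -288 ∩ GE · AD = -63]
   → G = (-27, -12)

G = (-27, -12)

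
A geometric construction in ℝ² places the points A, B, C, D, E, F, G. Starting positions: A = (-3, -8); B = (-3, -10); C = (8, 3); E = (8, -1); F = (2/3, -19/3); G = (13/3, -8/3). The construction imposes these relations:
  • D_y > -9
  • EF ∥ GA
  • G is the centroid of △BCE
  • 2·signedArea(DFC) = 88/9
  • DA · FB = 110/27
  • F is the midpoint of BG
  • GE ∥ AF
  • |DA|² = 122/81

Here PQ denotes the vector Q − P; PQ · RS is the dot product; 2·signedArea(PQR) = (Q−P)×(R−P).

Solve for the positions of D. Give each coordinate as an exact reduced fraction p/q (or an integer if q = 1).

D = (-16/9, -73/9)

1. D_x = -16/9  [2·signedArea(DFC) = 88/9 ∩ DA · FB = 110/27]
2. D_y = -73/9  [2·signedArea(DFC) = 88/9 ∩ DA · FB = 110/27]
   → D = (-16/9, -73/9)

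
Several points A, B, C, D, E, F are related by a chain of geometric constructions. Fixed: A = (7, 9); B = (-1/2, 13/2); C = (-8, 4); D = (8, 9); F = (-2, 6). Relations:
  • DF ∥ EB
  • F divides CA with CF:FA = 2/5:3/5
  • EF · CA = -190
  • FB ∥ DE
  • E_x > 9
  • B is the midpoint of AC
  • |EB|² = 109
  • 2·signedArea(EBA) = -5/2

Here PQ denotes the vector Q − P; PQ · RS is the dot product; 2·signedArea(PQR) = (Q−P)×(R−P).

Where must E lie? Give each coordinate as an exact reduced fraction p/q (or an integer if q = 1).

E = (19/2, 19/2)

1. E_x = 19/2  [DF ∥ EB ∩ FB ∥ DE]
2. E_y = 19/2  [DF ∥ EB ∩ FB ∥ DE]
   → E = (19/2, 19/2)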